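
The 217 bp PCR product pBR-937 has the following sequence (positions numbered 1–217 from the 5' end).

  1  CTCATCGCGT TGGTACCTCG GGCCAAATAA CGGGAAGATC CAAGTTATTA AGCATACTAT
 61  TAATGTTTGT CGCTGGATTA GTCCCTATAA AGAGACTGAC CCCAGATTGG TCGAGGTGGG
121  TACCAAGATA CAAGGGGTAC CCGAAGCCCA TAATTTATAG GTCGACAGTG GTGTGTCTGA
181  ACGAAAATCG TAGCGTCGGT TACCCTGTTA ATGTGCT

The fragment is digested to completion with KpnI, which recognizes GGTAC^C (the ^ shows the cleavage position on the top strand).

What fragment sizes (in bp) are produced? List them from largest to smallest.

KpnI sites (GGTACC) start at positions 12, 119, 136.
KpnI cuts after base 5 of each site (before the last base), so after positions 16, 123, 140.
Linear molecule, 3 cuts → 4 fragments:
  1–16 → 16 bp
  17–123 → 107 bp
  124–140 → 17 bp
  141–217 → 77 bp
Sorted largest to smallest: 107, 77, 17, 16 bp.

107, 77, 17, 16 bp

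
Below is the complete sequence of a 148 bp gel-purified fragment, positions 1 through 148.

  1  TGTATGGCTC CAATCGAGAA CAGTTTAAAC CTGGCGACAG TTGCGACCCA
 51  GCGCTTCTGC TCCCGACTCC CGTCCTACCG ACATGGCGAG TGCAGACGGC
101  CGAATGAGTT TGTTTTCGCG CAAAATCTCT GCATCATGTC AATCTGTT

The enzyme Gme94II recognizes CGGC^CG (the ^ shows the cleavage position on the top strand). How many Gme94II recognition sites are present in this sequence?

CGGCCG occurs starting at position 97.
Gme94II cuts at 1 site.

1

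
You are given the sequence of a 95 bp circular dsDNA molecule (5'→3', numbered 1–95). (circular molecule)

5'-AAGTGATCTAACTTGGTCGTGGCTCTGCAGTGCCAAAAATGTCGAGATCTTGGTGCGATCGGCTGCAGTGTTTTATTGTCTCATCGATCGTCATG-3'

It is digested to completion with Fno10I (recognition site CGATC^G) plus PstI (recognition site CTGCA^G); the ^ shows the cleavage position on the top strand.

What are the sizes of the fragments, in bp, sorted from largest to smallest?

Fno10I sites (CGATCG) start at positions 56, 85.
Fno10I cuts after base 5 of each site (before the last base), so after positions 60, 89.
PstI sites (CTGCAG) start at positions 25, 63.
PstI cuts after base 5 of each site (before the last base), so after positions 29, 67.
Combined cut positions: 29, 60, 67, 89.
Circular molecule, 4 cuts → 4 fragments:
  30–60 → 31 bp
  61–67 → 7 bp
  68–89 → 22 bp
  90–95 then 1–29 → 6 + 29 = 35 bp
Sorted largest to smallest: 35, 31, 22, 7 bp.

35, 31, 22, 7 bp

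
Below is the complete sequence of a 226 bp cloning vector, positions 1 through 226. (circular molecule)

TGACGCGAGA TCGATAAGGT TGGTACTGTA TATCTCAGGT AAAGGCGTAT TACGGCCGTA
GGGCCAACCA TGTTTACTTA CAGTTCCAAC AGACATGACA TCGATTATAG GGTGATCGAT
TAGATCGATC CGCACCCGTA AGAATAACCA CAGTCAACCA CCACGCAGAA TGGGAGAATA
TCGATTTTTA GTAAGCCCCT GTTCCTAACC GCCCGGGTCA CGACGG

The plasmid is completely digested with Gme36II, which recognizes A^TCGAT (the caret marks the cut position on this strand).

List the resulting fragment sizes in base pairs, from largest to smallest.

Gme36II sites (ATCGAT) start at positions 10, 100, 115, 124, 180.
Gme36II cuts after the first base of each site, so after positions 10, 100, 115, 124, 180.
Circular molecule, 5 cuts → 5 fragments:
  11–100 → 90 bp
  101–115 → 15 bp
  116–124 → 9 bp
  125–180 → 56 bp
  181–226 then 1–10 → 46 + 10 = 56 bp
Sorted largest to smallest: 90, 56, 56, 15, 9 bp.

90, 56, 56, 15, 9 bp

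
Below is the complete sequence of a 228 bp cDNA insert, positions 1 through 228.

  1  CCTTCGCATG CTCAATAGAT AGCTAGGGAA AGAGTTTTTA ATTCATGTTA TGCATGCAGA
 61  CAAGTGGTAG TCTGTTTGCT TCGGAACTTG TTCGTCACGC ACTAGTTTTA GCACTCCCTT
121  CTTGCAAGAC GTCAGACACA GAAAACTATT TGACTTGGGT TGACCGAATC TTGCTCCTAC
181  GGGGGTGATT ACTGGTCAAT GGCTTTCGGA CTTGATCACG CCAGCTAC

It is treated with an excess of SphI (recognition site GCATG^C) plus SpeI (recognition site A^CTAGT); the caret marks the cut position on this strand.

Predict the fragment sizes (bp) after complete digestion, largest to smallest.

SphI sites (GCATGC) start at positions 6, 52.
SphI cuts after base 5 of each site (before the last base), so after positions 10, 56.
The SpeI site (ACTAGT) starts at position 101.
SpeI cuts after the first base of each site, so after position 101.
Combined cut positions: 10, 56, 101.
Linear molecule, 3 cuts → 4 fragments:
  1–10 → 10 bp
  11–56 → 46 bp
  57–101 → 45 bp
  102–228 → 127 bp
Sorted largest to smallest: 127, 46, 45, 10 bp.

127, 46, 45, 10 bp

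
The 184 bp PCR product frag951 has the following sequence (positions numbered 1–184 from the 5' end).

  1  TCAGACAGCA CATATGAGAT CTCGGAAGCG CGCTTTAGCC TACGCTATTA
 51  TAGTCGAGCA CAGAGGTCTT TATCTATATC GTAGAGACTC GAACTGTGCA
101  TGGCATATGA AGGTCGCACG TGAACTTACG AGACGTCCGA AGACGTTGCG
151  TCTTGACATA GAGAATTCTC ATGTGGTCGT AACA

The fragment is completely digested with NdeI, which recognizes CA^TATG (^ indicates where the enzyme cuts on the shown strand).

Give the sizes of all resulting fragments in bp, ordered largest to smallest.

93, 79, 12 bp

NdeI sites (CATATG) start at positions 11, 104.
NdeI cuts after base 2 of each site, so after positions 12, 105.
Linear molecule, 2 cuts → 3 fragments:
  1–12 → 12 bp
  13–105 → 93 bp
  106–184 → 79 bp
Sorted largest to smallest: 93, 79, 12 bp.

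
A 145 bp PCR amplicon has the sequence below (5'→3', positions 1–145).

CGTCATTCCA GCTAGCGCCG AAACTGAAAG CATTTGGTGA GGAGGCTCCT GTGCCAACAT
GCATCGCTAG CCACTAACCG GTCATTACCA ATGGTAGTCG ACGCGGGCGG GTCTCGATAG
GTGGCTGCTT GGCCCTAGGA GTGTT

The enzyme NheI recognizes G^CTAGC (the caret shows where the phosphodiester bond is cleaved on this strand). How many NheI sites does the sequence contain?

GCTAGC occurs starting at positions 11, 66.
NheI cuts at 2 sites.

2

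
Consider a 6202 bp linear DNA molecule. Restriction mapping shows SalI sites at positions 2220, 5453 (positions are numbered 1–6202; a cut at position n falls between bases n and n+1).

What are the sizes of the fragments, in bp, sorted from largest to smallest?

Linear molecule, 2 cuts → 3 fragments:
  2220 − 0 = 2220 bp
  5453 − 2220 = 3233 bp
  6202 − 5453 = 749 bp
Sorted largest to smallest: 3233, 2220, 749 bp.

3233, 2220, 749 bp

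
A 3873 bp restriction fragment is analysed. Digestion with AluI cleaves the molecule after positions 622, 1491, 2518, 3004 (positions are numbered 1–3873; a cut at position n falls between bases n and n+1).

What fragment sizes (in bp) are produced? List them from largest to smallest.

Linear molecule, 4 cuts → 5 fragments:
  622 − 0 = 622 bp
  1491 − 622 = 869 bp
  2518 − 1491 = 1027 bp
  3004 − 2518 = 486 bp
  3873 − 3004 = 869 bp
Sorted largest to smallest: 1027, 869, 869, 622, 486 bp.

1027, 869, 869, 622, 486 bp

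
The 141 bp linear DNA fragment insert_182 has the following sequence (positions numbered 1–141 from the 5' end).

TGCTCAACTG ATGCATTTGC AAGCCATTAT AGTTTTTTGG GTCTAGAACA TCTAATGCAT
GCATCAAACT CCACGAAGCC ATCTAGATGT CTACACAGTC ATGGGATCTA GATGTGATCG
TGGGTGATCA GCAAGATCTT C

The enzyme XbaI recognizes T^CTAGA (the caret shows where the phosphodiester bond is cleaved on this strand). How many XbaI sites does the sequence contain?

TCTAGA occurs starting at positions 42, 82, 107.
XbaI cuts at 3 sites.

3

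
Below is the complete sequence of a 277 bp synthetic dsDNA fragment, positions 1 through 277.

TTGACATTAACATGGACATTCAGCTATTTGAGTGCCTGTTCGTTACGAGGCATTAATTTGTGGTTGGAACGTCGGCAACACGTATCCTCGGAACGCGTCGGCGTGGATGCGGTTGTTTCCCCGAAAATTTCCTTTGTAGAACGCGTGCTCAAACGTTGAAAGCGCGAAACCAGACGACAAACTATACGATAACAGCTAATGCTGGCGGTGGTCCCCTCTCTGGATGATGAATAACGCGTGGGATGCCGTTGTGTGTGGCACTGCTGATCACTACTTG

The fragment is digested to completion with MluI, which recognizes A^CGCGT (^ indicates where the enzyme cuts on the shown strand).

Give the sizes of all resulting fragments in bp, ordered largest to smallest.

MluI sites (ACGCGT) start at positions 93, 141, 234.
MluI cuts after the first base of each site, so after positions 93, 141, 234.
Linear molecule, 3 cuts → 4 fragments:
  1–93 → 93 bp
  94–141 → 48 bp
  142–234 → 93 bp
  235–277 → 43 bp
Sorted largest to smallest: 93, 93, 48, 43 bp.

93, 93, 48, 43 bp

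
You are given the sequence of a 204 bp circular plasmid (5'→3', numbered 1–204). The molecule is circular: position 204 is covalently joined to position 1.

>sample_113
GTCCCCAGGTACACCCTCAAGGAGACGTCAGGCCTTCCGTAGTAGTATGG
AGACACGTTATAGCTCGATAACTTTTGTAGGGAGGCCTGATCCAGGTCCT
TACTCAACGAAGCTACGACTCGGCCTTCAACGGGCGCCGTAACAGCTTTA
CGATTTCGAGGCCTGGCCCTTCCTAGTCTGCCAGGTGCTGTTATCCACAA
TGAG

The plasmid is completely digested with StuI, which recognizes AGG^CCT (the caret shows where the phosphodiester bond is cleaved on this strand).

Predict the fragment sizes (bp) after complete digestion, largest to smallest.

76, 75, 53 bp

StuI sites (AGGCCT) start at positions 30, 83, 159.
StuI cuts after base 3 of each site, so after positions 32, 85, 161.
Circular molecule, 3 cuts → 3 fragments:
  33–85 → 53 bp
  86–161 → 76 bp
  162–204 then 1–32 → 43 + 32 = 75 bp
Sorted largest to smallest: 76, 75, 53 bp.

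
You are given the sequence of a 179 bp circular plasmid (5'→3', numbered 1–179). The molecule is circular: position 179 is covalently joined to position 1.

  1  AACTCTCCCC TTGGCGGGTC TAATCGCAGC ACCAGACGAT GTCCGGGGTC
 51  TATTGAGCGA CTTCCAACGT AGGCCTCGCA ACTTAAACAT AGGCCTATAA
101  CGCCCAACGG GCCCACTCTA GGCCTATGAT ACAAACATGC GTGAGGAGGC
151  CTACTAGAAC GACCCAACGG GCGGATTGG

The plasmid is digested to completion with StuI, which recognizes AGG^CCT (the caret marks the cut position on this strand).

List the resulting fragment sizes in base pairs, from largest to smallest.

103, 29, 27, 20 bp

StuI sites (AGGCCT) start at positions 71, 91, 120, 147.
StuI cuts after base 3 of each site, so after positions 73, 93, 122, 149.
Circular molecule, 4 cuts → 4 fragments:
  74–93 → 20 bp
  94–122 → 29 bp
  123–149 → 27 bp
  150–179 then 1–73 → 30 + 73 = 103 bp
Sorted largest to smallest: 103, 29, 27, 20 bp.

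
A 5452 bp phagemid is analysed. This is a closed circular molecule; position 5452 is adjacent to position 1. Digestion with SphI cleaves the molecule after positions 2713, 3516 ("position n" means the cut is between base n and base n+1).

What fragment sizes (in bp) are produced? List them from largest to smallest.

4649, 803 bp

Circular molecule, 2 cuts → 2 fragments:
  3516 − 2713 = 803 bp
  wrap: 5452 − 3516 + 2713 = 4649 bp
Sorted largest to smallest: 4649, 803 bp.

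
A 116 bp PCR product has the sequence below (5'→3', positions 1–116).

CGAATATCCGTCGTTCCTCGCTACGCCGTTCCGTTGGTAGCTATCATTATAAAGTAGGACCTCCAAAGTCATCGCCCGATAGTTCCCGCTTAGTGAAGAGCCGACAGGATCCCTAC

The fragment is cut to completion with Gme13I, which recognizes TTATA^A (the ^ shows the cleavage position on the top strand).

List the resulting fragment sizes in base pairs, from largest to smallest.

65, 51 bp

The Gme13I site (TTATAA) starts at position 47.
Gme13I cuts after base 5 of each site (before the last base), so after position 51.
Linear molecule, 1 cut → 2 fragments:
  1–51 → 51 bp
  52–116 → 65 bp
Sorted largest to smallest: 65, 51 bp.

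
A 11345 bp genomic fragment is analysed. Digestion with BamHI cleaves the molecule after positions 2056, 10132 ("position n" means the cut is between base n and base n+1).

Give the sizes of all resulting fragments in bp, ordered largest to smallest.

8076, 2056, 1213 bp

Linear molecule, 2 cuts → 3 fragments:
  2056 − 0 = 2056 bp
  10132 − 2056 = 8076 bp
  11345 − 10132 = 1213 bp
Sorted largest to smallest: 8076, 2056, 1213 bp.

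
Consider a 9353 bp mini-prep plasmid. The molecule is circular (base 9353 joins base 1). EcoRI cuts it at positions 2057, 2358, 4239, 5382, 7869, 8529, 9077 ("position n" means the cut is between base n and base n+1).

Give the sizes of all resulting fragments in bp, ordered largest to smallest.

2487, 2333, 1881, 1143, 660, 548, 301 bp

Circular molecule, 7 cuts → 7 fragments:
  2358 − 2057 = 301 bp
  4239 − 2358 = 1881 bp
  5382 − 4239 = 1143 bp
  7869 − 5382 = 2487 bp
  8529 − 7869 = 660 bp
  9077 − 8529 = 548 bp
  wrap: 9353 − 9077 + 2057 = 2333 bp
Sorted largest to smallest: 2487, 2333, 1881, 1143, 660, 548, 301 bp.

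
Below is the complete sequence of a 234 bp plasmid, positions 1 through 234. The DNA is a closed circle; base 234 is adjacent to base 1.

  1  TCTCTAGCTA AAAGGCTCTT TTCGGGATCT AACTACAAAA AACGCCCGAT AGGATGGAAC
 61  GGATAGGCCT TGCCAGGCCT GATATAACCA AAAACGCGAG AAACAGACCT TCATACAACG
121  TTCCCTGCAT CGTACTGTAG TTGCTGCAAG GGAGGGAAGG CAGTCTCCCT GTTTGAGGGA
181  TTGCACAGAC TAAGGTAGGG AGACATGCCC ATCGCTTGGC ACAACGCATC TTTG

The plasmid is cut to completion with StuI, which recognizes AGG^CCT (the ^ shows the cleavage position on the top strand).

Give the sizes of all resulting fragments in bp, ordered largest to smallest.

224, 10 bp

StuI sites (AGGCCT) start at positions 65, 75.
StuI cuts after base 3 of each site, so after positions 67, 77.
Circular molecule, 2 cuts → 2 fragments:
  68–77 → 10 bp
  78–234 then 1–67 → 157 + 67 = 224 bp
Sorted largest to smallest: 224, 10 bp.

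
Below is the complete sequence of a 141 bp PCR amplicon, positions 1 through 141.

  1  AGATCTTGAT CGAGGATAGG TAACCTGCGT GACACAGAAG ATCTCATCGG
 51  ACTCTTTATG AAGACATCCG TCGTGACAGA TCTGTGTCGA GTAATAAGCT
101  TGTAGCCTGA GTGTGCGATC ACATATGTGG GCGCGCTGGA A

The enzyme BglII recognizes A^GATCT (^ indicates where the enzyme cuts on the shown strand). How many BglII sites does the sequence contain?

AGATCT occurs starting at positions 1, 39, 78.
BglII cuts at 3 sites.

3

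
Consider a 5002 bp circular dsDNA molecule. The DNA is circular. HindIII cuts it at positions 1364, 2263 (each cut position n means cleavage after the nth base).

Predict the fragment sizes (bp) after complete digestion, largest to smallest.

4103, 899 bp

Circular molecule, 2 cuts → 2 fragments:
  2263 − 1364 = 899 bp
  wrap: 5002 − 2263 + 1364 = 4103 bp
Sorted largest to smallest: 4103, 899 bp.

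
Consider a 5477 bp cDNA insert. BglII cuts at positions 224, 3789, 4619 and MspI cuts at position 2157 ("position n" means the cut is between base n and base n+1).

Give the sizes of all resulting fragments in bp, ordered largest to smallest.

Combined cut positions (sorted): 224, 2157, 3789, 4619.
Linear molecule, 4 cuts → 5 fragments:
  224 − 0 = 224 bp
  2157 − 224 = 1933 bp
  3789 − 2157 = 1632 bp
  4619 − 3789 = 830 bp
  5477 − 4619 = 858 bp
Sorted largest to smallest: 1933, 1632, 858, 830, 224 bp.

1933, 1632, 858, 830, 224 bp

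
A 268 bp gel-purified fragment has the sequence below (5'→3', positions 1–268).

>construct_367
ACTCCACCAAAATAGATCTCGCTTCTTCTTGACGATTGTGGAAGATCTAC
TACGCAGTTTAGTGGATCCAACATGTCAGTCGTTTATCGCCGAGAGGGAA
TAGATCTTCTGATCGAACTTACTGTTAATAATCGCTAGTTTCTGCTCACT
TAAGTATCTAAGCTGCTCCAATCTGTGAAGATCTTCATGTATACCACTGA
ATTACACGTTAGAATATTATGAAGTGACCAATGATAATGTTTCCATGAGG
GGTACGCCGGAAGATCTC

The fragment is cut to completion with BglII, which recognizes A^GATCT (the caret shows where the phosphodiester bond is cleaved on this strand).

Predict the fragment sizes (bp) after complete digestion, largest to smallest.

83, 77, 59, 29, 14, 6 bp

BglII sites (AGATCT) start at positions 14, 43, 102, 179, 262.
BglII cuts after the first base of each site, so after positions 14, 43, 102, 179, 262.
Linear molecule, 5 cuts → 6 fragments:
  1–14 → 14 bp
  15–43 → 29 bp
  44–102 → 59 bp
  103–179 → 77 bp
  180–262 → 83 bp
  263–268 → 6 bp
Sorted largest to smallest: 83, 77, 59, 29, 14, 6 bp.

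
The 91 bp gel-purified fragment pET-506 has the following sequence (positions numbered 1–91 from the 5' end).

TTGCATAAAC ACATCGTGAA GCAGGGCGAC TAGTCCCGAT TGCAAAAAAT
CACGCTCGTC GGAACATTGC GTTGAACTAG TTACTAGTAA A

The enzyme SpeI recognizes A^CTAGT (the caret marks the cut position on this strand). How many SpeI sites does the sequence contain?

ACTAGT occurs starting at positions 29, 76, 83.
SpeI cuts at 3 sites.

3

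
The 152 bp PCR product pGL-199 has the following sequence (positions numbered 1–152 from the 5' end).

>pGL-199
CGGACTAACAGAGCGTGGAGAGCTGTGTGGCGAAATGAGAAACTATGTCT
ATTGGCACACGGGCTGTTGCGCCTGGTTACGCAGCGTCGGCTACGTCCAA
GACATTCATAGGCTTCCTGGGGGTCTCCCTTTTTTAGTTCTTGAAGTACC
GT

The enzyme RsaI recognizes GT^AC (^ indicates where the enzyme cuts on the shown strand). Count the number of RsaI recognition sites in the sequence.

GTAC occurs starting at position 146.
RsaI cuts at 1 site.

1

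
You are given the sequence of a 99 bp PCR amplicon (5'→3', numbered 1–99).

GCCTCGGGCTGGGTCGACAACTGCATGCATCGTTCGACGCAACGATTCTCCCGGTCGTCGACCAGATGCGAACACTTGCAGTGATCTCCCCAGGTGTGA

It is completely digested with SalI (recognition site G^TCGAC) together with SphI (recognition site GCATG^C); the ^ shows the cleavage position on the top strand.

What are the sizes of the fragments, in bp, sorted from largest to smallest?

42, 30, 14, 13 bp

SalI sites (GTCGAC) start at positions 13, 57.
SalI cuts after the first base of each site, so after positions 13, 57.
The SphI site (GCATGC) starts at position 23.
SphI cuts after base 5 of each site (before the last base), so after position 27.
Combined cut positions: 13, 27, 57.
Linear molecule, 3 cuts → 4 fragments:
  1–13 → 13 bp
  14–27 → 14 bp
  28–57 → 30 bp
  58–99 → 42 bp
Sorted largest to smallest: 42, 30, 14, 13 bp.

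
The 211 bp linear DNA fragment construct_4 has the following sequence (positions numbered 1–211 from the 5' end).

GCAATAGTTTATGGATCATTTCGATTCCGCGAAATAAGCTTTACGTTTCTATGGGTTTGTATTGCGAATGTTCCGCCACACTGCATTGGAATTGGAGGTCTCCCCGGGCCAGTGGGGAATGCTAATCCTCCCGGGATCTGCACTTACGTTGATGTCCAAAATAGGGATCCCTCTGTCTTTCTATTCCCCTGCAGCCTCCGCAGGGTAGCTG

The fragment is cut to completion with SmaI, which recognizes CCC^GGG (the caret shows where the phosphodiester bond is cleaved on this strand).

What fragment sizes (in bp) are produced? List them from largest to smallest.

105, 79, 27 bp

SmaI sites (CCCGGG) start at positions 103, 130.
SmaI cuts after base 3 of each site, so after positions 105, 132.
Linear molecule, 2 cuts → 3 fragments:
  1–105 → 105 bp
  106–132 → 27 bp
  133–211 → 79 bp
Sorted largest to smallest: 105, 79, 27 bp.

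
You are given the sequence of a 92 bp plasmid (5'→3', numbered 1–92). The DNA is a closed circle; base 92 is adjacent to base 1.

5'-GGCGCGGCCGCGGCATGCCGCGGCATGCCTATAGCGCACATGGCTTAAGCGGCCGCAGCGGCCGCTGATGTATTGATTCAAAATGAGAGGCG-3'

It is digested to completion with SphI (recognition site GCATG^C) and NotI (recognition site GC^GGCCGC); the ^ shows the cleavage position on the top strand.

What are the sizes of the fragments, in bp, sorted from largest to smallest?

SphI sites (GCATGC) start at positions 13, 23.
SphI cuts after base 5 of each site (before the last base), so after positions 17, 27.
NotI sites (GCGGCCGC) start at positions 4, 49, 58.
NotI cuts after base 2 of each site, so after positions 5, 50, 59.
Combined cut positions: 5, 17, 27, 50, 59.
Circular molecule, 5 cuts → 5 fragments:
  6–17 → 12 bp
  18–27 → 10 bp
  28–50 → 23 bp
  51–59 → 9 bp
  60–92 then 1–5 → 33 + 5 = 38 bp
Sorted largest to smallest: 38, 23, 12, 10, 9 bp.

38, 23, 12, 10, 9 bp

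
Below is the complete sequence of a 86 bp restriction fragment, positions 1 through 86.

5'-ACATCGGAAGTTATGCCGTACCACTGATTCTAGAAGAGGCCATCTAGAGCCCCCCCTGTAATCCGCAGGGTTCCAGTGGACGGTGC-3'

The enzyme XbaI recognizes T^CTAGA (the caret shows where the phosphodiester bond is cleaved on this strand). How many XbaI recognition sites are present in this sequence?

TCTAGA occurs starting at positions 29, 43.
XbaI cuts at 2 sites.

2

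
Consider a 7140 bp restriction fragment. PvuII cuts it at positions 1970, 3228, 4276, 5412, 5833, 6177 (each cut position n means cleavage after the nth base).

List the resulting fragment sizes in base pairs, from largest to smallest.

1970, 1258, 1136, 1048, 963, 421, 344 bp

Linear molecule, 6 cuts → 7 fragments:
  1970 − 0 = 1970 bp
  3228 − 1970 = 1258 bp
  4276 − 3228 = 1048 bp
  5412 − 4276 = 1136 bp
  5833 − 5412 = 421 bp
  6177 − 5833 = 344 bp
  7140 − 6177 = 963 bp
Sorted largest to smallest: 1970, 1258, 1136, 1048, 963, 421, 344 bp.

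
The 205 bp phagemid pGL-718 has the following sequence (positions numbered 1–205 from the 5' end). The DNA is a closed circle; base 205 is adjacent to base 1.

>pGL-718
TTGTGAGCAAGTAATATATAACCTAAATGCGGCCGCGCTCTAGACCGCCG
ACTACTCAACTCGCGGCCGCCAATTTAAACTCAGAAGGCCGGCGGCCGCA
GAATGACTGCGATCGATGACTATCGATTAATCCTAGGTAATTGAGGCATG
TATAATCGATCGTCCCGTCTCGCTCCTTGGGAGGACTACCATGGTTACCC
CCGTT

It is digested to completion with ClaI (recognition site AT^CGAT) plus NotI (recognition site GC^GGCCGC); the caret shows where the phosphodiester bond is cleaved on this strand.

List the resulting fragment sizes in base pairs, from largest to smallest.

ClaI sites (ATCGAT) start at positions 112, 122, 155.
ClaI cuts after base 2 of each site, so after positions 113, 123, 156.
NotI sites (GCGGCCGC) start at positions 29, 63, 92.
NotI cuts after base 2 of each site, so after positions 30, 64, 93.
Combined cut positions: 30, 64, 93, 113, 123, 156.
Circular molecule, 6 cuts → 6 fragments:
  31–64 → 34 bp
  65–93 → 29 bp
  94–113 → 20 bp
  114–123 → 10 bp
  124–156 → 33 bp
  157–205 then 1–30 → 49 + 30 = 79 bp
Sorted largest to smallest: 79, 34, 33, 29, 20, 10 bp.

79, 34, 33, 29, 20, 10 bp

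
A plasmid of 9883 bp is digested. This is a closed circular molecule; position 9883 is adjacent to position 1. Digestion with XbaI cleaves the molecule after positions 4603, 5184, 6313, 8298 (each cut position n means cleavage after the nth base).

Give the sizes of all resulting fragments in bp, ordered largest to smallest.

6188, 1985, 1129, 581 bp

Circular molecule, 4 cuts → 4 fragments:
  5184 − 4603 = 581 bp
  6313 − 5184 = 1129 bp
  8298 − 6313 = 1985 bp
  wrap: 9883 − 8298 + 4603 = 6188 bp
Sorted largest to smallest: 6188, 1985, 1129, 581 bp.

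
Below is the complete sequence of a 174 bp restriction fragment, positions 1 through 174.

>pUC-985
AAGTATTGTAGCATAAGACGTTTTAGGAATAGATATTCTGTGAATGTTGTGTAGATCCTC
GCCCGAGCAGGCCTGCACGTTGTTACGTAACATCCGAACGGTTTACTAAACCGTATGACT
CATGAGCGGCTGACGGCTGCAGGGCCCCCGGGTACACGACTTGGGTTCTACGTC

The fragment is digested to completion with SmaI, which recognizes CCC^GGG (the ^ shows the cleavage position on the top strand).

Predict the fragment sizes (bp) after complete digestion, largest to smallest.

The SmaI site (CCCGGG) starts at position 147.
SmaI cuts after base 3 of each site, so after position 149.
Linear molecule, 1 cut → 2 fragments:
  1–149 → 149 bp
  150–174 → 25 bp
Sorted largest to smallest: 149, 25 bp.

149, 25 bp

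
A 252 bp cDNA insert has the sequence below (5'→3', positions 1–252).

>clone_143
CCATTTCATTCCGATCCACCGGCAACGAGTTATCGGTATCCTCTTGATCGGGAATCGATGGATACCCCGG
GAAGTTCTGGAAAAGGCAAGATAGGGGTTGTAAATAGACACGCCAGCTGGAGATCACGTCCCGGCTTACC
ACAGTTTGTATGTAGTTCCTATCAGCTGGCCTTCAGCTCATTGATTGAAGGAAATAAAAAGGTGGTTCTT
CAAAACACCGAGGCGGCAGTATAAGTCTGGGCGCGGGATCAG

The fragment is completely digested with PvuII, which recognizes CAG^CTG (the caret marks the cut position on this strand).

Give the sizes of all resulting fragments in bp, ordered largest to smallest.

PvuII sites (CAGCTG) start at positions 114, 163.
PvuII cuts after base 3 of each site, so after positions 116, 165.
Linear molecule, 2 cuts → 3 fragments:
  1–116 → 116 bp
  117–165 → 49 bp
  166–252 → 87 bp
Sorted largest to smallest: 116, 87, 49 bp.

116, 87, 49 bp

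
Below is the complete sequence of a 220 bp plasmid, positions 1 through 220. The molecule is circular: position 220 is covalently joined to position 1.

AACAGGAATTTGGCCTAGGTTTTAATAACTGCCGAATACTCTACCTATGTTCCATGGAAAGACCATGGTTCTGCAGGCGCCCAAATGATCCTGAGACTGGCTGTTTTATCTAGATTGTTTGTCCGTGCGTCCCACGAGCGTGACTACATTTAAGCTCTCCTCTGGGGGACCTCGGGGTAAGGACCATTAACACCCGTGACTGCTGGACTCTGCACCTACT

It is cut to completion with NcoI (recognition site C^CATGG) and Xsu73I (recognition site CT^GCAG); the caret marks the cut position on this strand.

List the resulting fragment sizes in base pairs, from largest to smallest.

200, 11, 9 bp

NcoI sites (CCATGG) start at positions 52, 63.
NcoI cuts after the first base of each site, so after positions 52, 63.
The Xsu73I site (CTGCAG) starts at position 71.
Xsu73I cuts after base 2 of each site, so after position 72.
Combined cut positions: 52, 63, 72.
Circular molecule, 3 cuts → 3 fragments:
  53–63 → 11 bp
  64–72 → 9 bp
  73–220 then 1–52 → 148 + 52 = 200 bp
Sorted largest to smallest: 200, 11, 9 bp.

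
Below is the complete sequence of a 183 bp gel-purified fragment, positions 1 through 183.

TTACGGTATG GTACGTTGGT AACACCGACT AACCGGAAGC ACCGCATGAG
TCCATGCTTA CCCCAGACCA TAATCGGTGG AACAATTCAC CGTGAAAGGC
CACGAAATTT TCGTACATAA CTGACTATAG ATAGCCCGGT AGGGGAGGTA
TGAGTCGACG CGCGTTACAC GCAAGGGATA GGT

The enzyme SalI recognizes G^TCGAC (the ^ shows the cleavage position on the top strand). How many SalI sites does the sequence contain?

1

GTCGAC occurs starting at position 154.
SalI cuts at 1 site.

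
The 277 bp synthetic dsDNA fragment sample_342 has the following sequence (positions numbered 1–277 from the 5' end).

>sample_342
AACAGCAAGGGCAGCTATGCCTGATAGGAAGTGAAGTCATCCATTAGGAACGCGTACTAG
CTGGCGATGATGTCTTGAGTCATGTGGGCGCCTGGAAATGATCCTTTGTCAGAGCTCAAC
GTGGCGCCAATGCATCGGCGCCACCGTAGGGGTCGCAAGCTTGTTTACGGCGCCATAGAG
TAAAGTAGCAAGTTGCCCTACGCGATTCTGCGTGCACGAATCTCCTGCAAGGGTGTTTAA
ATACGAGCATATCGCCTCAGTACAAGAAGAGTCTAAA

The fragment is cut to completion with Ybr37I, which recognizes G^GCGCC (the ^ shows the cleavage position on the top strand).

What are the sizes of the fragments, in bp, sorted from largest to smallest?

108, 87, 36, 32, 14 bp

Ybr37I sites (GGCGCC) start at positions 87, 123, 137, 169.
Ybr37I cuts after the first base of each site, so after positions 87, 123, 137, 169.
Linear molecule, 4 cuts → 5 fragments:
  1–87 → 87 bp
  88–123 → 36 bp
  124–137 → 14 bp
  138–169 → 32 bp
  170–277 → 108 bp
Sorted largest to smallest: 108, 87, 36, 32, 14 bp.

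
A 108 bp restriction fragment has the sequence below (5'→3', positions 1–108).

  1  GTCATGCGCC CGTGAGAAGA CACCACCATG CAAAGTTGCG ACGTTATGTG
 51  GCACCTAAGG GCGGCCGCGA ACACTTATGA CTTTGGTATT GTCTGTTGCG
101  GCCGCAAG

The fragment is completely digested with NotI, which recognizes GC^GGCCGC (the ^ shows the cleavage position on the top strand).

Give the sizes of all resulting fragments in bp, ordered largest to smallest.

62, 37, 9 bp

NotI sites (GCGGCCGC) start at positions 61, 98.
NotI cuts after base 2 of each site, so after positions 62, 99.
Linear molecule, 2 cuts → 3 fragments:
  1–62 → 62 bp
  63–99 → 37 bp
  100–108 → 9 bp
Sorted largest to smallest: 62, 37, 9 bp.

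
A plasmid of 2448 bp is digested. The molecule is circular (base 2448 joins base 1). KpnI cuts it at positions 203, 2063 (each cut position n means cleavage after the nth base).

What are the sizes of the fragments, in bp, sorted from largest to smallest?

1860, 588 bp

Circular molecule, 2 cuts → 2 fragments:
  2063 − 203 = 1860 bp
  wrap: 2448 − 2063 + 203 = 588 bp
Sorted largest to smallest: 1860, 588 bp.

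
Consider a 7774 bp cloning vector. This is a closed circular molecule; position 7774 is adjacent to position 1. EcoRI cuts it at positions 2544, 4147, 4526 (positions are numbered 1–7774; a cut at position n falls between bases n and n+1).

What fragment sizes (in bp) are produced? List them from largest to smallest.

5792, 1603, 379 bp

Circular molecule, 3 cuts → 3 fragments:
  4147 − 2544 = 1603 bp
  4526 − 4147 = 379 bp
  wrap: 7774 − 4526 + 2544 = 5792 bp
Sorted largest to smallest: 5792, 1603, 379 bp.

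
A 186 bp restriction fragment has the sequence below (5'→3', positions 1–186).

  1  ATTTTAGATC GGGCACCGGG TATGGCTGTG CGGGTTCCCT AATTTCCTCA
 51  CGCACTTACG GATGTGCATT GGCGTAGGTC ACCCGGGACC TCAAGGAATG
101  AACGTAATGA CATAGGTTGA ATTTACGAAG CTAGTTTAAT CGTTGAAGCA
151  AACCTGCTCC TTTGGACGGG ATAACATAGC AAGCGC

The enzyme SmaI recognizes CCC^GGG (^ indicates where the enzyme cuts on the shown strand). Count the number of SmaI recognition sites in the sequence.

CCCGGG occurs starting at position 82.
SmaI cuts at 1 site.

1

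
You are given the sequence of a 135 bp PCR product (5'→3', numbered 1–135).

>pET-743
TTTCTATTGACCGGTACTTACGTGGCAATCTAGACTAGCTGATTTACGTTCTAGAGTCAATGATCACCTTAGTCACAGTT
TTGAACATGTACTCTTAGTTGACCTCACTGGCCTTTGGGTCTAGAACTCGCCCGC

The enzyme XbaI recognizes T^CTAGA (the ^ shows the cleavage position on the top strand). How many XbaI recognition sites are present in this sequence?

TCTAGA occurs starting at positions 29, 50, 120.
XbaI cuts at 3 sites.

3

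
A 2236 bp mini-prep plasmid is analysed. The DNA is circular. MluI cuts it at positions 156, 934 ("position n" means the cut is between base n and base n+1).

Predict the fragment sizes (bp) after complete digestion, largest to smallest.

Circular molecule, 2 cuts → 2 fragments:
  934 − 156 = 778 bp
  wrap: 2236 − 934 + 156 = 1458 bp
Sorted largest to smallest: 1458, 778 bp.

1458, 778 bp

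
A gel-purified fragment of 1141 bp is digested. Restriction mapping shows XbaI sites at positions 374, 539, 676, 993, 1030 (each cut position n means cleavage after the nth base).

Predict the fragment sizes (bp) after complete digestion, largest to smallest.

Linear molecule, 5 cuts → 6 fragments:
  374 − 0 = 374 bp
  539 − 374 = 165 bp
  676 − 539 = 137 bp
  993 − 676 = 317 bp
  1030 − 993 = 37 bp
  1141 − 1030 = 111 bp
Sorted largest to smallest: 374, 317, 165, 137, 111, 37 bp.

374, 317, 165, 137, 111, 37 bp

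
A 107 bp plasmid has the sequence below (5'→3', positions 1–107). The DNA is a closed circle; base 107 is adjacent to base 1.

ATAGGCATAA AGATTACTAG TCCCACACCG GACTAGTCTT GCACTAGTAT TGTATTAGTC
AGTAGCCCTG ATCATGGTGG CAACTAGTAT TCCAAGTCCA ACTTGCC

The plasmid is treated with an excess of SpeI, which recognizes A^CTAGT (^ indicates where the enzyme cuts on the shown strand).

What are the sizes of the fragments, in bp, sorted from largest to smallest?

40, 40, 16, 11 bp

SpeI sites (ACTAGT) start at positions 16, 32, 43, 83.
SpeI cuts after the first base of each site, so after positions 16, 32, 43, 83.
Circular molecule, 4 cuts → 4 fragments:
  17–32 → 16 bp
  33–43 → 11 bp
  44–83 → 40 bp
  84–107 then 1–16 → 24 + 16 = 40 bp
Sorted largest to smallest: 40, 40, 16, 11 bp.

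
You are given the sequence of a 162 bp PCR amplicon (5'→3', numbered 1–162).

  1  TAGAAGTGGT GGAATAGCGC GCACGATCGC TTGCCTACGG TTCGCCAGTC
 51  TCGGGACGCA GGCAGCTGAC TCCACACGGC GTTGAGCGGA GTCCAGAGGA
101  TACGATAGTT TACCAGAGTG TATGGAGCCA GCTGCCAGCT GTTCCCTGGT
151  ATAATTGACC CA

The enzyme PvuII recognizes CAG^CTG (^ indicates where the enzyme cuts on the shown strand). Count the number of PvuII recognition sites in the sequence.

3

CAGCTG occurs starting at positions 63, 129, 136.
PvuII cuts at 3 sites.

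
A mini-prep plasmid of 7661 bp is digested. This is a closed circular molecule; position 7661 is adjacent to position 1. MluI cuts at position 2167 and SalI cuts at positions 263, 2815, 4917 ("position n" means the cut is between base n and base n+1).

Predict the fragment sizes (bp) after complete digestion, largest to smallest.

3007, 2102, 1904, 648 bp

Combined cut positions (sorted): 263, 2167, 2815, 4917.
Circular molecule, 4 cuts → 4 fragments:
  2167 − 263 = 1904 bp
  2815 − 2167 = 648 bp
  4917 − 2815 = 2102 bp
  wrap: 7661 − 4917 + 263 = 3007 bp
Sorted largest to smallest: 3007, 2102, 1904, 648 bp.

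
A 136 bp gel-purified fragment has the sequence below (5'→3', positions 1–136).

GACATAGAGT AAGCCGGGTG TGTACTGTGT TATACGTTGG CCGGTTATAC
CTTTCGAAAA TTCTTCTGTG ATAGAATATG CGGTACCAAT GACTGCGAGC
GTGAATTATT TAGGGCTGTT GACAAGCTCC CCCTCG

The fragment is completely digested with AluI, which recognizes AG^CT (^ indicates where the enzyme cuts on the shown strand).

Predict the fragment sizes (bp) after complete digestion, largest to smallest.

126, 10 bp

The AluI site (AGCT) starts at position 125.
AluI cuts after base 2 of each site, so after position 126.
Linear molecule, 1 cut → 2 fragments:
  1–126 → 126 bp
  127–136 → 10 bp
Sorted largest to smallest: 126, 10 bp.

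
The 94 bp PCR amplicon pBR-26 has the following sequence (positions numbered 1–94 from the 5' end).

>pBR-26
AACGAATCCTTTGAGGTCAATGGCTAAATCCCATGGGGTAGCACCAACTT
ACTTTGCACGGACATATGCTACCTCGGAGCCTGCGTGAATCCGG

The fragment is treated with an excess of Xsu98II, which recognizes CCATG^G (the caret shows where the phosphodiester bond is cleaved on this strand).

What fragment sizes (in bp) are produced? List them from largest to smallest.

59, 35 bp

The Xsu98II site (CCATGG) starts at position 31.
Xsu98II cuts after base 5 of each site (before the last base), so after position 35.
Linear molecule, 1 cut → 2 fragments:
  1–35 → 35 bp
  36–94 → 59 bp
Sorted largest to smallest: 59, 35 bp.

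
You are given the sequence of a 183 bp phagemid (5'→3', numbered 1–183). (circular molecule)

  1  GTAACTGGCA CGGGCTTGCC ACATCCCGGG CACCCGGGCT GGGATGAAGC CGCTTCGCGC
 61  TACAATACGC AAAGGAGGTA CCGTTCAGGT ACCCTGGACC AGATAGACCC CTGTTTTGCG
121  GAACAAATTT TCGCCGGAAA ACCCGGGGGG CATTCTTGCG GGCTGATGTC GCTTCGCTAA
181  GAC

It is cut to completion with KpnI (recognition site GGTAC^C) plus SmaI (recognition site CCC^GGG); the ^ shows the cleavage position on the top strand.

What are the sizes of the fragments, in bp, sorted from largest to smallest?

KpnI sites (GGTACC) start at positions 77, 88.
KpnI cuts after base 5 of each site (before the last base), so after positions 81, 92.
SmaI sites (CCCGGG) start at positions 25, 33, 142.
SmaI cuts after base 3 of each site, so after positions 27, 35, 144.
Combined cut positions: 27, 35, 81, 92, 144.
Circular molecule, 5 cuts → 5 fragments:
  28–35 → 8 bp
  36–81 → 46 bp
  82–92 → 11 bp
  93–144 → 52 bp
  145–183 then 1–27 → 39 + 27 = 66 bp
Sorted largest to smallest: 66, 52, 46, 11, 8 bp.

66, 52, 46, 11, 8 bp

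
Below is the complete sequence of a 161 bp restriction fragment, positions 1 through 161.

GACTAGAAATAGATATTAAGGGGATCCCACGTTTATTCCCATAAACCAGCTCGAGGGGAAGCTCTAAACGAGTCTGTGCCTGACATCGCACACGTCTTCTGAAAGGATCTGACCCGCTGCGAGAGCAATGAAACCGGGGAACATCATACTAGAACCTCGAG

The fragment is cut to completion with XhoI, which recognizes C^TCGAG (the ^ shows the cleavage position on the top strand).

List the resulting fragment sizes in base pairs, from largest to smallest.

106, 50, 5 bp

XhoI sites (CTCGAG) start at positions 50, 156.
XhoI cuts after the first base of each site, so after positions 50, 156.
Linear molecule, 2 cuts → 3 fragments:
  1–50 → 50 bp
  51–156 → 106 bp
  157–161 → 5 bp
Sorted largest to smallest: 106, 50, 5 bp.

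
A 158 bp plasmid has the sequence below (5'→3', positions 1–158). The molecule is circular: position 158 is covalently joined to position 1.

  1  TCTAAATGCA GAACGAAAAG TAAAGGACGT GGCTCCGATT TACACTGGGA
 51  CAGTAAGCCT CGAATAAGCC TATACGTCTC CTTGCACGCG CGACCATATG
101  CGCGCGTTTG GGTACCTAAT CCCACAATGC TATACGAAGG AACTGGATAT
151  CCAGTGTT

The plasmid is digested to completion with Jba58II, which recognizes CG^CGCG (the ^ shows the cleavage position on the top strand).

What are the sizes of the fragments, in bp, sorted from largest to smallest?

Jba58II sites (CGCGCG) start at positions 87, 101.
Jba58II cuts after base 2 of each site, so after positions 88, 102.
Circular molecule, 2 cuts → 2 fragments:
  89–102 → 14 bp
  103–158 then 1–88 → 56 + 88 = 144 bp
Sorted largest to smallest: 144, 14 bp.

144, 14 bp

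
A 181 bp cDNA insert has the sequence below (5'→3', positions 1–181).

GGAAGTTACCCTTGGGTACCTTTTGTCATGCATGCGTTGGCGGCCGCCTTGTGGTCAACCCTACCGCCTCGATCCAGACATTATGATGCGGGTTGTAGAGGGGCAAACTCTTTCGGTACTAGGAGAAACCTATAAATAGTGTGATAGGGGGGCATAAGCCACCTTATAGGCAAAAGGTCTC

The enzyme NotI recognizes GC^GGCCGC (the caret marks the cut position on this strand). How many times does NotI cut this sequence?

1

GCGGCCGC occurs starting at position 40.
NotI cuts at 1 site.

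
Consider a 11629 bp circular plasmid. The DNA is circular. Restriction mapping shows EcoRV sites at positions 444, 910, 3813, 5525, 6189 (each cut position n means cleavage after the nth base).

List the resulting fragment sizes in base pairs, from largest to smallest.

Circular molecule, 5 cuts → 5 fragments:
  910 − 444 = 466 bp
  3813 − 910 = 2903 bp
  5525 − 3813 = 1712 bp
  6189 − 5525 = 664 bp
  wrap: 11629 − 6189 + 444 = 5884 bp
Sorted largest to smallest: 5884, 2903, 1712, 664, 466 bp.

5884, 2903, 1712, 664, 466 bp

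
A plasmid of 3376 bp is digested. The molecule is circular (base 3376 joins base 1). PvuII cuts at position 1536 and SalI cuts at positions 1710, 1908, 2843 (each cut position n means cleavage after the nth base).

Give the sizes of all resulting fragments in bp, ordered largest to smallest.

Combined cut positions (sorted): 1536, 1710, 1908, 2843.
Circular molecule, 4 cuts → 4 fragments:
  1710 − 1536 = 174 bp
  1908 − 1710 = 198 bp
  2843 − 1908 = 935 bp
  wrap: 3376 − 2843 + 1536 = 2069 bp
Sorted largest to smallest: 2069, 935, 198, 174 bp.

2069, 935, 198, 174 bp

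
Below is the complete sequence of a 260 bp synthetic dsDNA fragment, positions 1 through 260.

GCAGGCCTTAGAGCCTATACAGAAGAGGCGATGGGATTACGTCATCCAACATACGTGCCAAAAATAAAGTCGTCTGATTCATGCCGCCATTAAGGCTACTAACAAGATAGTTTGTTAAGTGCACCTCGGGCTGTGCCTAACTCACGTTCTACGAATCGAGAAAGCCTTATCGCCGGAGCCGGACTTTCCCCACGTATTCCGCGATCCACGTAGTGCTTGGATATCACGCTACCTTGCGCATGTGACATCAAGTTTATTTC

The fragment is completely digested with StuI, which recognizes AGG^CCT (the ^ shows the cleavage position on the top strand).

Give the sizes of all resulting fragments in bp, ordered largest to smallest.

The StuI site (AGGCCT) starts at position 3.
StuI cuts after base 3 of each site, so after position 5.
Linear molecule, 1 cut → 2 fragments:
  1–5 → 5 bp
  6–260 → 255 bp
Sorted largest to smallest: 255, 5 bp.

255, 5 bp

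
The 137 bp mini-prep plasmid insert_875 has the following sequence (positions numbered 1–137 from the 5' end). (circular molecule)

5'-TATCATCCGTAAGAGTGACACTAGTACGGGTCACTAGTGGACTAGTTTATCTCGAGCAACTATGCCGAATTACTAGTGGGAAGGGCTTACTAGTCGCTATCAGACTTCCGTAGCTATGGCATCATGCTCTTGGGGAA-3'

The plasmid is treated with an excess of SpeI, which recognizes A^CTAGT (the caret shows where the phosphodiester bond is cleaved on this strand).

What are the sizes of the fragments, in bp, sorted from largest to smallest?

68, 31, 17, 13, 8 bp

SpeI sites (ACTAGT) start at positions 20, 33, 41, 72, 89.
SpeI cuts after the first base of each site, so after positions 20, 33, 41, 72, 89.
Circular molecule, 5 cuts → 5 fragments:
  21–33 → 13 bp
  34–41 → 8 bp
  42–72 → 31 bp
  73–89 → 17 bp
  90–137 then 1–20 → 48 + 20 = 68 bp
Sorted largest to smallest: 68, 31, 17, 13, 8 bp.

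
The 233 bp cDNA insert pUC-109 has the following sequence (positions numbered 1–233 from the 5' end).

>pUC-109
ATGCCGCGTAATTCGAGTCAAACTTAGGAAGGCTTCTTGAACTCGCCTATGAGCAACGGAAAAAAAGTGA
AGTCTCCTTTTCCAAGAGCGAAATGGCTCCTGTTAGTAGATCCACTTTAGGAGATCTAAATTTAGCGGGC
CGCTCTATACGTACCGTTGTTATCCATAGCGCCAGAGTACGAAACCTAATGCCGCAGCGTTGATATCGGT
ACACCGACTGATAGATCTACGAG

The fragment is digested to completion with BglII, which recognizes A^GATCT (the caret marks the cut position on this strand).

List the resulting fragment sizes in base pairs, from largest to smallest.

122, 101, 10 bp

BglII sites (AGATCT) start at positions 122, 223.
BglII cuts after the first base of each site, so after positions 122, 223.
Linear molecule, 2 cuts → 3 fragments:
  1–122 → 122 bp
  123–223 → 101 bp
  224–233 → 10 bp
Sorted largest to smallest: 122, 101, 10 bp.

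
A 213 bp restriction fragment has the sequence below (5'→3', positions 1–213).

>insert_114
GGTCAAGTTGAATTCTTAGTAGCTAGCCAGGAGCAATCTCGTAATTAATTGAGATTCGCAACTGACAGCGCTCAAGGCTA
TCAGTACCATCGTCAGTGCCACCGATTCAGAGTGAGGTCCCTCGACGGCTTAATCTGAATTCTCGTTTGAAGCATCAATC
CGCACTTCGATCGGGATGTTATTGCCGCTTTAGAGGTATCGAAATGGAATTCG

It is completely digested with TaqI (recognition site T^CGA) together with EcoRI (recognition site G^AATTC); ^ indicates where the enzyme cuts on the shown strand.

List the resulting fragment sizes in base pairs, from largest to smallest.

TaqI sites (TCGA) start at positions 122, 167, 199.
TaqI cuts after the first base of each site, so after positions 122, 167, 199.
EcoRI sites (GAATTC) start at positions 10, 137, 207.
EcoRI cuts after the first base of each site, so after positions 10, 137, 207.
Combined cut positions: 10, 122, 137, 167, 199, 207.
Linear molecule, 6 cuts → 7 fragments:
  1–10 → 10 bp
  11–122 → 112 bp
  123–137 → 15 bp
  138–167 → 30 bp
  168–199 → 32 bp
  200–207 → 8 bp
  208–213 → 6 bp
Sorted largest to smallest: 112, 32, 30, 15, 10, 8, 6 bp.

112, 32, 30, 15, 10, 8, 6 bp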